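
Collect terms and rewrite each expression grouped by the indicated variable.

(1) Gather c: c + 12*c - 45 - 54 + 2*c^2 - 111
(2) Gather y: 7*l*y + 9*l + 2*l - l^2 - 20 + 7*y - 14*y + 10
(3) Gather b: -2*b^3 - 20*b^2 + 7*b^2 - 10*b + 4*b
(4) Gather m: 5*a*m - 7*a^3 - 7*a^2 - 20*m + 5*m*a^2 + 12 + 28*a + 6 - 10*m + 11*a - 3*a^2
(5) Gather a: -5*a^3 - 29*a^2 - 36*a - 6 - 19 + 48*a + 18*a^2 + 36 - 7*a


(1) = 2*c^2 + 13*c - 210
(2) = -l^2 + 11*l + y*(7*l - 7) - 10
(3) = -2*b^3 - 13*b^2 - 6*b
(4) = -7*a^3 - 10*a^2 + 39*a + m*(5*a^2 + 5*a - 30) + 18
(5) = -5*a^3 - 11*a^2 + 5*a + 11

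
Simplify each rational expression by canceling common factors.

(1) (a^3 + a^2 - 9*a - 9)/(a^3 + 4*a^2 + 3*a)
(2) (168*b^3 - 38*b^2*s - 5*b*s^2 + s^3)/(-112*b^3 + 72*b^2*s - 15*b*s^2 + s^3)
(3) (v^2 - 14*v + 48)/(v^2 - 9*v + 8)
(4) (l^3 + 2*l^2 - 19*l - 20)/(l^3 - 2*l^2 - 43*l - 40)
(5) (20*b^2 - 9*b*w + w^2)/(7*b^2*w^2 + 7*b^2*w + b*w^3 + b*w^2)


(1) = (a - 3)/a
(2) = (6*b + s)/(-4*b + s)
(3) = (v - 6)/(v - 1)
(4) = (l - 4)/(l - 8)
(5) = (20*b^2 - 9*b*w + w^2)/(7*b^2*w^2 + 7*b^2*w + b*w^3 + b*w^2)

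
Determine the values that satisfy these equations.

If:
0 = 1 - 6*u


Then:
u = 1/6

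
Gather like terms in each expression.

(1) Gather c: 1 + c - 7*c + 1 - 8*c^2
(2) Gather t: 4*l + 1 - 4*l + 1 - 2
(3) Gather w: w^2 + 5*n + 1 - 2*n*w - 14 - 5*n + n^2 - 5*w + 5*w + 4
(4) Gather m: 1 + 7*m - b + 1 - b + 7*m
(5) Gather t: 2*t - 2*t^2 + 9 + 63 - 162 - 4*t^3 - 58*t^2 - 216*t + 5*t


(1) = -8*c^2 - 6*c + 2
(2) = 0
(3) = n^2 - 2*n*w + w^2 - 9
(4) = -2*b + 14*m + 2
(5) = -4*t^3 - 60*t^2 - 209*t - 90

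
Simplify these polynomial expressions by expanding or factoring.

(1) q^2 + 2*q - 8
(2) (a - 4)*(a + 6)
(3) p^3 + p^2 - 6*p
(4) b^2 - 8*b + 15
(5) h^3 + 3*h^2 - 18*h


(1) = (q - 2)*(q + 4)
(2) = a^2 + 2*a - 24
(3) = p*(p - 2)*(p + 3)
(4) = (b - 5)*(b - 3)
(5) = h*(h - 3)*(h + 6)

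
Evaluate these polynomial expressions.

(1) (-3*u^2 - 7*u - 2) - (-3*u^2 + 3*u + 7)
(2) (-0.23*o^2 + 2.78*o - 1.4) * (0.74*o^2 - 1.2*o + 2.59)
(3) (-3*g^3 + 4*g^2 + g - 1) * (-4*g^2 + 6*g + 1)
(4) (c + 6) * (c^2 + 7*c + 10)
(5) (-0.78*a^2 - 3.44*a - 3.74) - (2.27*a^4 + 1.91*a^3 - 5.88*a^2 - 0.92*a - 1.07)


(1) = -10*u - 9
(2) = -0.1702*o^4 + 2.3332*o^3 - 4.9677*o^2 + 8.8802*o - 3.626
(3) = 12*g^5 - 34*g^4 + 17*g^3 + 14*g^2 - 5*g - 1
(4) = c^3 + 13*c^2 + 52*c + 60
(5) = -2.27*a^4 - 1.91*a^3 + 5.1*a^2 - 2.52*a - 2.67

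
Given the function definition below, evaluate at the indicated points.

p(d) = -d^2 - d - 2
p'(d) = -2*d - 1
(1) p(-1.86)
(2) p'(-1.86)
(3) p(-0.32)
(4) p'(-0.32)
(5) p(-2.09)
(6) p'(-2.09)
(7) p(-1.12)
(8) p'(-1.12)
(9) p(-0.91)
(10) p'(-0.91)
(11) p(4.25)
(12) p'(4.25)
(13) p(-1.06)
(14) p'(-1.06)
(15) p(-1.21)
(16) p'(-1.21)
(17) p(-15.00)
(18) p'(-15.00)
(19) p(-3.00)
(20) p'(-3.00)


(1) = -3.60
(2) = 2.72
(3) = -1.78
(4) = -0.36
(5) = -4.28
(6) = 3.18
(7) = -2.13
(8) = 1.24
(9) = -1.92
(10) = 0.82
(11) = -24.31
(12) = -9.50
(13) = -2.06
(14) = 1.12
(15) = -2.25
(16) = 1.42
(17) = -212.00
(18) = 29.00
(19) = -8.00
(20) = 5.00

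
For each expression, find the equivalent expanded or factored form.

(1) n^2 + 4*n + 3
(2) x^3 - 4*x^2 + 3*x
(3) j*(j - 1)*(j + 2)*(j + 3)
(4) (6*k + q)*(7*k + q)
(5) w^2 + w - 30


(1) = (n + 1)*(n + 3)
(2) = x*(x - 3)*(x - 1)
(3) = j^4 + 4*j^3 + j^2 - 6*j
(4) = 42*k^2 + 13*k*q + q^2
(5) = (w - 5)*(w + 6)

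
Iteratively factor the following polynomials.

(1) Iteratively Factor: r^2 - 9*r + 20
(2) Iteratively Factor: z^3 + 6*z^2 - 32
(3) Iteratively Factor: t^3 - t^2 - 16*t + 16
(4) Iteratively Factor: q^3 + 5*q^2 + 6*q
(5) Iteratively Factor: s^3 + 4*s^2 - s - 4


(1) = (r - 4)*(r - 5)
(2) = (z - 2)*(z^2 + 8*z + 16) = (z - 2)*(z + 4)*(z + 4)
(3) = (t + 4)*(t^2 - 5*t + 4) = (t - 4)*(t + 4)*(t - 1)
(4) = (q)*(q^2 + 5*q + 6) = q*(q + 2)*(q + 3)
(5) = (s + 4)*(s^2 - 1) = (s + 1)*(s + 4)*(s - 1)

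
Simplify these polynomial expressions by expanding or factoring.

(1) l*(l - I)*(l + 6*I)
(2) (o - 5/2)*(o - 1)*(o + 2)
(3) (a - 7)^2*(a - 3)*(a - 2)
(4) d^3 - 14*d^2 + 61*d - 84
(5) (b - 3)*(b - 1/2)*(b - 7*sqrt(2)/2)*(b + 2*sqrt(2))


(1) = l^3 + 5*I*l^2 + 6*l
(2) = o^3 - 3*o^2/2 - 9*o/2 + 5
(3) = a^4 - 19*a^3 + 125*a^2 - 329*a + 294
(4) = (d - 7)*(d - 4)*(d - 3)
(5) = b^4 - 7*b^3/2 - 3*sqrt(2)*b^3/2 - 25*b^2/2 + 21*sqrt(2)*b^2/4 - 9*sqrt(2)*b/4 + 49*b - 21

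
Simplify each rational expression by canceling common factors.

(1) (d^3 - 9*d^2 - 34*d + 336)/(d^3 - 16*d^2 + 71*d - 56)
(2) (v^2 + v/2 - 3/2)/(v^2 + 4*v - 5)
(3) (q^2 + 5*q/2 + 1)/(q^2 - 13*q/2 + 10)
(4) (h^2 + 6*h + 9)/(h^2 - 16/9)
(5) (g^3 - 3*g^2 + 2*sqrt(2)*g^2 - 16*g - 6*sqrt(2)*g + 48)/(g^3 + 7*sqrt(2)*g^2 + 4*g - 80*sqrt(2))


(1) = (d + 6)/(d - 1)
(2) = (2*v + 3)/(2*v + 10)
(3) = (2*q^2 + 5*q + 2)/(2*q^2 - 13*q + 20)
(4) = (9*h^2 + 54*h + 81)/(9*h^2 - 16)
(5) = (g - 3)/(g + 5*sqrt(2))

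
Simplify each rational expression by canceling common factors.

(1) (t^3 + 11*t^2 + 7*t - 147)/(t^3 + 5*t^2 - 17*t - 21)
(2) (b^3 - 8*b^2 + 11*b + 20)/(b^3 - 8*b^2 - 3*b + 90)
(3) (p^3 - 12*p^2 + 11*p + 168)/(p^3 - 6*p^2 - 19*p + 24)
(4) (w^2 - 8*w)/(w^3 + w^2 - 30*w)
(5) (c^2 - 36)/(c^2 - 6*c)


(1) = (t + 7)/(t + 1)
(2) = (b^2 - 3*b - 4)/(b^2 - 3*b - 18)
(3) = (p - 7)/(p - 1)
(4) = (w - 8)/(w^2 + w - 30)
(5) = (c + 6)/c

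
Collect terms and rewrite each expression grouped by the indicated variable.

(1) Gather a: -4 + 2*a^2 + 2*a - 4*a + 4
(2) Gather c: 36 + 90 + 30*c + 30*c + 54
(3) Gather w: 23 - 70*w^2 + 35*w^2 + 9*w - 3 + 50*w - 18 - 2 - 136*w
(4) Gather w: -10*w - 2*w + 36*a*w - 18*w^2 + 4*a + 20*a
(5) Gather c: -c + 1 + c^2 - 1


(1) = 2*a^2 - 2*a
(2) = 60*c + 180
(3) = -35*w^2 - 77*w
(4) = 24*a - 18*w^2 + w*(36*a - 12)
(5) = c^2 - c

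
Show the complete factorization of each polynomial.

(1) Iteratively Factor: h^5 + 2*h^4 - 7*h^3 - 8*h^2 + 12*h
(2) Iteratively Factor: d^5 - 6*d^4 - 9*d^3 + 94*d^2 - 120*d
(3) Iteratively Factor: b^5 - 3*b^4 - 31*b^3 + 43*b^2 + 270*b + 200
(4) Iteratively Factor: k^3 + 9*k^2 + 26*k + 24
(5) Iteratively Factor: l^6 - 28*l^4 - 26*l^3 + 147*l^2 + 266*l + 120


(1) = (h)*(h^4 + 2*h^3 - 7*h^2 - 8*h + 12) = h*(h - 1)*(h^3 + 3*h^2 - 4*h - 12) = h*(h - 1)*(h + 2)*(h^2 + h - 6) = h*(h - 1)*(h + 2)*(h + 3)*(h - 2)
(2) = (d + 4)*(d^4 - 10*d^3 + 31*d^2 - 30*d) = (d - 5)*(d + 4)*(d^3 - 5*d^2 + 6*d) = d*(d - 5)*(d + 4)*(d^2 - 5*d + 6) = d*(d - 5)*(d - 3)*(d + 4)*(d - 2)
(3) = (b - 5)*(b^4 + 2*b^3 - 21*b^2 - 62*b - 40) = (b - 5)*(b + 2)*(b^3 - 21*b - 20) = (b - 5)*(b + 1)*(b + 2)*(b^2 - b - 20) = (b - 5)^2*(b + 1)*(b + 2)*(b + 4)
(4) = (k + 3)*(k^2 + 6*k + 8) = (k + 3)*(k + 4)*(k + 2)
(5) = (l - 3)*(l^5 + 3*l^4 - 19*l^3 - 83*l^2 - 102*l - 40) = (l - 3)*(l + 1)*(l^4 + 2*l^3 - 21*l^2 - 62*l - 40) = (l - 5)*(l - 3)*(l + 1)*(l^3 + 7*l^2 + 14*l + 8) = (l - 5)*(l - 3)*(l + 1)*(l + 4)*(l^2 + 3*l + 2) = (l - 5)*(l - 3)*(l + 1)^2*(l + 4)*(l + 2)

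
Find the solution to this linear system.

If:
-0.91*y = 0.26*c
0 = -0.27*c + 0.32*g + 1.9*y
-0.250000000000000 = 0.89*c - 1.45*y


Then:
c = -0.19
g = -0.49
y = 0.05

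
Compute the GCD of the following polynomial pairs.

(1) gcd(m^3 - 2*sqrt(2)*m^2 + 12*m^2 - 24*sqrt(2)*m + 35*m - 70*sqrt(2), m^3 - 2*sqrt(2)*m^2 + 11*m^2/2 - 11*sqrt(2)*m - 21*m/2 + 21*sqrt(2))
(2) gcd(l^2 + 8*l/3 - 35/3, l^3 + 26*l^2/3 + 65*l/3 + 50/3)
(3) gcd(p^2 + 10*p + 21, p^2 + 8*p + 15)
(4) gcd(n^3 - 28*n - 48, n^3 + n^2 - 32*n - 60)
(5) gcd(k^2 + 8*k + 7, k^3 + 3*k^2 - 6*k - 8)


(1) = m^2 + m*(7 - 2*sqrt(2)) - 14*sqrt(2)
(2) = l + 5
(3) = p + 3
(4) = gcd((n - 6)*(n + 2)*(n + 4), (n - 6)*(n + 2)*(n + 5)) = n^2 - 4*n - 12
(5) = k + 1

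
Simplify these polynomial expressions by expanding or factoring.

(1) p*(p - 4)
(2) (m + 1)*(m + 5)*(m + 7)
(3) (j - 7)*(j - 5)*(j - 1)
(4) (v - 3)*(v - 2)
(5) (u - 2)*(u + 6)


(1) = p^2 - 4*p
(2) = m^3 + 13*m^2 + 47*m + 35
(3) = j^3 - 13*j^2 + 47*j - 35
(4) = v^2 - 5*v + 6
(5) = u^2 + 4*u - 12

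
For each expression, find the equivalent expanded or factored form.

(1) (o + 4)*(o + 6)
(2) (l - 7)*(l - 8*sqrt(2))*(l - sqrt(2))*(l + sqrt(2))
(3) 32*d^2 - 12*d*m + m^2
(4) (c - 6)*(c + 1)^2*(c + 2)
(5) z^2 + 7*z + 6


(1) = o^2 + 10*o + 24
(2) = l^4 - 8*sqrt(2)*l^3 - 7*l^3 - 2*l^2 + 56*sqrt(2)*l^2 + 14*l + 16*sqrt(2)*l - 112*sqrt(2)
(3) = (-8*d + m)*(-4*d + m)
(4) = c^4 - 2*c^3 - 19*c^2 - 28*c - 12
(5) = (z + 1)*(z + 6)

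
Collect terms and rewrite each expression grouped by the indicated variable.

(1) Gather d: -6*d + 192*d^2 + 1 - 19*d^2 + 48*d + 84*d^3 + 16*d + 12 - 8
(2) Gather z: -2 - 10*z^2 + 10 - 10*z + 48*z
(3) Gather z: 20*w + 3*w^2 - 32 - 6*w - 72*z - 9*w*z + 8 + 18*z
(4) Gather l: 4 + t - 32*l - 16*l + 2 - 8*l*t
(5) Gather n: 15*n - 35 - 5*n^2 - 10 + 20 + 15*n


(1) = 84*d^3 + 173*d^2 + 58*d + 5
(2) = -10*z^2 + 38*z + 8
(3) = 3*w^2 + 14*w + z*(-9*w - 54) - 24
(4) = l*(-8*t - 48) + t + 6
(5) = -5*n^2 + 30*n - 25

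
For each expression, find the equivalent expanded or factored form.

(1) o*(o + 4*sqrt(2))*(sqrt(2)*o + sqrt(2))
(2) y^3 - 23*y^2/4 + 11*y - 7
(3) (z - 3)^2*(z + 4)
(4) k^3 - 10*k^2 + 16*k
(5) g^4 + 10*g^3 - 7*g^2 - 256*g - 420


(1) = sqrt(2)*o^3 + sqrt(2)*o^2 + 8*o^2 + 8*o
(2) = (y - 2)^2*(y - 7/4)
(3) = z^3 - 2*z^2 - 15*z + 36
(4) = k*(k - 8)*(k - 2)
(5) = (g - 5)*(g + 2)*(g + 6)*(g + 7)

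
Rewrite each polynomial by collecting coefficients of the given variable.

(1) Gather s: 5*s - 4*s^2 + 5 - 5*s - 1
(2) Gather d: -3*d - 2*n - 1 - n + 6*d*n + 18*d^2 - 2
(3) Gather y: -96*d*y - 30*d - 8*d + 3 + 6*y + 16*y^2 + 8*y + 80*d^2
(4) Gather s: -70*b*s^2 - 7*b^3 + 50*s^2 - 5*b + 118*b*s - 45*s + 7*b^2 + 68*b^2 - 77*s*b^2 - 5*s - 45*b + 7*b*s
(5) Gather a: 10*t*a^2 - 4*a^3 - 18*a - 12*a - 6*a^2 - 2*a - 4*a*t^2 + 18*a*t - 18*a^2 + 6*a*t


(1) = 4 - 4*s^2
(2) = 18*d^2 + d*(6*n - 3) - 3*n - 3
(3) = 80*d^2 - 38*d + 16*y^2 + y*(14 - 96*d) + 3
(4) = -7*b^3 + 75*b^2 - 50*b + s^2*(50 - 70*b) + s*(-77*b^2 + 125*b - 50)
(5) = -4*a^3 + a^2*(10*t - 24) + a*(-4*t^2 + 24*t - 32)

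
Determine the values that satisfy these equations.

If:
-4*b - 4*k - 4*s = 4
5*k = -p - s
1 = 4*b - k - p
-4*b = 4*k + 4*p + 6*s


Then:
b = 7/10
k = -1/30
p = 11/6
s = -5/3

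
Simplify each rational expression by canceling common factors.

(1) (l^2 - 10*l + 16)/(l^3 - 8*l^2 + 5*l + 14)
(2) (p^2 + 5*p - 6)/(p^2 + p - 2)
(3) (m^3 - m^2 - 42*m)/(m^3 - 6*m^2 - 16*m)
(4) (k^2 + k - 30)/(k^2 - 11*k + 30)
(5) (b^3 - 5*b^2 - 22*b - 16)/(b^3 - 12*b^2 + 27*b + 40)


(1) = (l - 8)/(l^2 - 6*l - 7)
(2) = (p + 6)/(p + 2)
(3) = (m^2 - m - 42)/(m^2 - 6*m - 16)
(4) = (k + 6)/(k - 6)
(5) = (b + 2)/(b - 5)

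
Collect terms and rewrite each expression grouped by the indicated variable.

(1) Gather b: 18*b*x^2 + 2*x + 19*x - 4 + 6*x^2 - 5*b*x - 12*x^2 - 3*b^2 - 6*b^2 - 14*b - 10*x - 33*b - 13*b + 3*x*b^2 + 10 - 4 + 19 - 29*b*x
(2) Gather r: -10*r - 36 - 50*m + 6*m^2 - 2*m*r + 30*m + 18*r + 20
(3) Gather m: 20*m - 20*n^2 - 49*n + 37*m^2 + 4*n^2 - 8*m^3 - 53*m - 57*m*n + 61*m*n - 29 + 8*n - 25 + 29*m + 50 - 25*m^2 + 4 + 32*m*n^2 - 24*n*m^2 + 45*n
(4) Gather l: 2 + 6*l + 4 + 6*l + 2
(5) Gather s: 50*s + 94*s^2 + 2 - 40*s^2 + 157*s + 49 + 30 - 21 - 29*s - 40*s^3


(1) = b^2*(3*x - 9) + b*(18*x^2 - 34*x - 60) - 6*x^2 + 11*x + 21
(2) = 6*m^2 - 20*m + r*(8 - 2*m) - 16
(3) = -8*m^3 + m^2*(12 - 24*n) + m*(32*n^2 + 4*n - 4) - 16*n^2 + 4*n
(4) = 12*l + 8
(5) = -40*s^3 + 54*s^2 + 178*s + 60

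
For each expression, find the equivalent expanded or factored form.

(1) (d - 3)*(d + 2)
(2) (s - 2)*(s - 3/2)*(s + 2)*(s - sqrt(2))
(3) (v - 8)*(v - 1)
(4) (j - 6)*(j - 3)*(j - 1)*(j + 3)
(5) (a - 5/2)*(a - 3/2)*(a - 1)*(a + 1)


(1) = d^2 - d - 6
(2) = s^4 - 3*s^3/2 - sqrt(2)*s^3 - 4*s^2 + 3*sqrt(2)*s^2/2 + 4*sqrt(2)*s + 6*s - 6*sqrt(2)
(3) = v^2 - 9*v + 8
(4) = j^4 - 7*j^3 - 3*j^2 + 63*j - 54
(5) = a^4 - 4*a^3 + 11*a^2/4 + 4*a - 15/4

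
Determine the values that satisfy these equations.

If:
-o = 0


Then:
o = 0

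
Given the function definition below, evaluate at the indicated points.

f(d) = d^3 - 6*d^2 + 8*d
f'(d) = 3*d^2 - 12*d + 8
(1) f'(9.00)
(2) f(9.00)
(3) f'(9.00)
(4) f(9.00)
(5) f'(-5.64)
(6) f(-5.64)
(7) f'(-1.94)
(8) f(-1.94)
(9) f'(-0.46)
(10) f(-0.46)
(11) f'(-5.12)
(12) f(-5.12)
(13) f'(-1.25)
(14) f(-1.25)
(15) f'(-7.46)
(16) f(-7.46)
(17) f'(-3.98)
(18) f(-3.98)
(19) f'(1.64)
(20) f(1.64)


(1) = 143.00
(2) = 315.00
(3) = 143.00
(4) = 315.00
(5) = 171.11
(6) = -415.38
(7) = 42.57
(8) = -45.40
(9) = 14.15
(10) = -5.05
(11) = 148.08
(12) = -332.46
(13) = 27.69
(14) = -21.33
(15) = 264.47
(16) = -808.75
(17) = 103.28
(18) = -189.93
(19) = -3.61
(20) = 1.39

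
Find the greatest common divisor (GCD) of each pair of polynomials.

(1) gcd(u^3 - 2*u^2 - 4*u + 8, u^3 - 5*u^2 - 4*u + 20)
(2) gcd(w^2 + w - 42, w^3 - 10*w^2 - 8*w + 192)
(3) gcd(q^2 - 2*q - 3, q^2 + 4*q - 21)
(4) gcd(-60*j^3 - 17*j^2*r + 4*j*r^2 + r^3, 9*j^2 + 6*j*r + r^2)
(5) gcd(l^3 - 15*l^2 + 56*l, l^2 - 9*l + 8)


(1) = u^2 - 4
(2) = gcd((w - 6)*(w + 7), (w - 8)*(w - 6)*(w + 4)) = w - 6
(3) = gcd((q - 3)*(q + 1), (q - 3)*(q + 7)) = q - 3
(4) = gcd((-4*j + r)*(3*j + r)*(5*j + r), (3*j + r)^2) = 3*j + r
(5) = gcd(l*(l - 8)*(l - 7), (l - 8)*(l - 1)) = l - 8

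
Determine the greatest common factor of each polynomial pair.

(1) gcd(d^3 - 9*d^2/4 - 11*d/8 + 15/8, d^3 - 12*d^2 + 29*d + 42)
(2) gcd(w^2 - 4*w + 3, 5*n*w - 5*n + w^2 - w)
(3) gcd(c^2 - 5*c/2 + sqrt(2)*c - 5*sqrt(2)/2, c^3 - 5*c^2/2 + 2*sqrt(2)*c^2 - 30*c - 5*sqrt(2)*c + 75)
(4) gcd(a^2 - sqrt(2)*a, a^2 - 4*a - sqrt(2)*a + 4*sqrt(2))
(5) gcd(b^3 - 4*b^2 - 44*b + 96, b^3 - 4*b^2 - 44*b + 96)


(1) = d + 1
(2) = gcd((w - 3)*(w - 1), (5*n + w)*(w - 1)) = w - 1
(3) = gcd((c - 5/2)*(c + sqrt(2)), (c - 5/2)*(c - 3*sqrt(2))*(c + 5*sqrt(2))) = c - 5/2
(4) = gcd(a*(a - sqrt(2)), (a - 4)*(a - sqrt(2))) = a - sqrt(2)
(5) = b^3 - 4*b^2 - 44*b + 96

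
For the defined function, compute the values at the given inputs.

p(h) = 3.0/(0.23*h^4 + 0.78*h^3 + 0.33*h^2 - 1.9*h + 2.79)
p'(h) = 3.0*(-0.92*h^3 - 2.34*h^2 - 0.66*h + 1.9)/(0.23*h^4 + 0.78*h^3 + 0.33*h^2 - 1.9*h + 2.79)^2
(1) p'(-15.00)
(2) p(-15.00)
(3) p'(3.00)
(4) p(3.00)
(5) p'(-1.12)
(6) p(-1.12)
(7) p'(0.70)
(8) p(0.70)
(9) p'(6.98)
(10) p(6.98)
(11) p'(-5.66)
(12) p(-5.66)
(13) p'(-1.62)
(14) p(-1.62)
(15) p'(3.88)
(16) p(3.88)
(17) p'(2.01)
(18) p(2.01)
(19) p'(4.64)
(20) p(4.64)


(1) = 0.00
(2) = 0.00
(3) = -0.09
(4) = 0.08
(5) = 0.14
(6) = 0.65
(7) = -0.02
(8) = 1.54
(9) = -0.00
(10) = 0.00
(11) = 0.02
(12) = 0.03
(13) = 0.09
(14) = 0.60
(15) = -0.03
(16) = 0.03
(17) = -0.45
(18) = 0.29
(19) = -0.01
(20) = 0.02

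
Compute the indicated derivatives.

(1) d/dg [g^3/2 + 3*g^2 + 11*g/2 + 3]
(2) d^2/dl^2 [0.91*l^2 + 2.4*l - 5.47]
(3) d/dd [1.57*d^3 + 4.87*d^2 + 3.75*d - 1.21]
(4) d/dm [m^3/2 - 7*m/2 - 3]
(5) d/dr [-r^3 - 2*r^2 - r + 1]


(1) = 3*g^2/2 + 6*g + 11/2
(2) = 1.82000000000000
(3) = 4.71*d^2 + 9.74*d + 3.75
(4) = 3*m^2/2 - 7/2
(5) = -3*r^2 - 4*r - 1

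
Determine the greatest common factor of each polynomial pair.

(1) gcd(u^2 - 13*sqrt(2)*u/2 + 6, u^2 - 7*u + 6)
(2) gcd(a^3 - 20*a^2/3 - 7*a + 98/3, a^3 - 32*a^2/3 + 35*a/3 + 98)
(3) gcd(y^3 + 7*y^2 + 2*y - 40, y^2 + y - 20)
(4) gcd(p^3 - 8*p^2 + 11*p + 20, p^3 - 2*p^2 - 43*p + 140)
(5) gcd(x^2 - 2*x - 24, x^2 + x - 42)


(1) = gcd((u - 6*sqrt(2))*(u - sqrt(2)/2), (u - 6)*(u - 1)) = 1
(2) = a^2 - 14*a/3 - 49/3
(3) = y + 5
(4) = p^2 - 9*p + 20
(5) = x - 6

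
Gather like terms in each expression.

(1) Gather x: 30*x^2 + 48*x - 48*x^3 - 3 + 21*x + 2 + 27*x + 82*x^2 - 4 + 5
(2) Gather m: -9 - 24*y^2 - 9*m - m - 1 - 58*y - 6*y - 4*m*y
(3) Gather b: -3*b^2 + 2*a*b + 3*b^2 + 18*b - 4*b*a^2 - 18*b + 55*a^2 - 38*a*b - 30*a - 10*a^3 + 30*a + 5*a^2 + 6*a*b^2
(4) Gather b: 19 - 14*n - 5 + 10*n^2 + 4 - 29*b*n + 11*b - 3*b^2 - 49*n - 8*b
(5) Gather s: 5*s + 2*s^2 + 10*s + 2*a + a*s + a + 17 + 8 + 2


(1) = -48*x^3 + 112*x^2 + 96*x
(2) = m*(-4*y - 10) - 24*y^2 - 64*y - 10
(3) = -10*a^3 + 60*a^2 + 6*a*b^2 + b*(-4*a^2 - 36*a)
(4) = -3*b^2 + b*(3 - 29*n) + 10*n^2 - 63*n + 18
(5) = 3*a + 2*s^2 + s*(a + 15) + 27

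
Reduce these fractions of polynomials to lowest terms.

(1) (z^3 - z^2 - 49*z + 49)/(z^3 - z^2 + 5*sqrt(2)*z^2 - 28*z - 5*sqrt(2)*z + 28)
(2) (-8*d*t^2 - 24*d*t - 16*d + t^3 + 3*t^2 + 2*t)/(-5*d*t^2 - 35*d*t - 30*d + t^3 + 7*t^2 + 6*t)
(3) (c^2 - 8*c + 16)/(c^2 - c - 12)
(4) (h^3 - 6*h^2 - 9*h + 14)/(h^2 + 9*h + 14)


(1) = (z^2 - 49)/(z^2 + 5*sqrt(2)*z - 28)
(2) = (-8*d*t - 16*d + t^2 + 2*t)/(-5*d*t - 30*d + t^2 + 6*t)
(3) = (c - 4)/(c + 3)
(4) = (h^2 - 8*h + 7)/(h + 7)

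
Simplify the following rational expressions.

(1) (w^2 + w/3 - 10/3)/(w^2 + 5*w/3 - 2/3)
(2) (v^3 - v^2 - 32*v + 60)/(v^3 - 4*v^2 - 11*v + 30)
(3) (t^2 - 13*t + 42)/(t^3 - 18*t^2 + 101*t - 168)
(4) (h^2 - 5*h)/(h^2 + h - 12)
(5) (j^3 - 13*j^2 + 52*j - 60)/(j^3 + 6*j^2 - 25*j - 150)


(1) = (3*w - 5)/(3*w - 1)
(2) = (v + 6)/(v + 3)
(3) = (t - 6)/(t^2 - 11*t + 24)
(4) = (h^2 - 5*h)/(h^2 + h - 12)
(5) = (j^2 - 8*j + 12)/(j^2 + 11*j + 30)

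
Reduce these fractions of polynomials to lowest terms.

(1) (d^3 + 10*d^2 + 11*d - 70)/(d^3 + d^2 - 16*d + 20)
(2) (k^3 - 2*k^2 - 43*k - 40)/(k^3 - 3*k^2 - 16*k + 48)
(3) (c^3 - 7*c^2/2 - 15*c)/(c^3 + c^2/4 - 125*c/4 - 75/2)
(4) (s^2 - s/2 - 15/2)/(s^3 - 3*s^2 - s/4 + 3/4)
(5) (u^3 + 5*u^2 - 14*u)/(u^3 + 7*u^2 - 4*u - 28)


(1) = (d + 7)/(d - 2)
(2) = (k^3 - 2*k^2 - 43*k - 40)/(k^3 - 3*k^2 - 16*k + 48)
(3) = (4*c^2 + 10*c)/(4*c^2 + 25*c + 25)
(4) = (4*s + 10)/(4*s^2 - 1)
(5) = u/(u + 2)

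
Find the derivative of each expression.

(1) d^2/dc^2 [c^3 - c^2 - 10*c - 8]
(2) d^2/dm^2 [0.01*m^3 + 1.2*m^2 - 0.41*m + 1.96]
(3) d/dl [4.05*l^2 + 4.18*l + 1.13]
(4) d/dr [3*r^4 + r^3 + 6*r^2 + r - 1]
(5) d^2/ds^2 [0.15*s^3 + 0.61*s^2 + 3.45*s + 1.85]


(1) = 6*c - 2
(2) = 0.06*m + 2.4
(3) = 8.1*l + 4.18
(4) = 12*r^3 + 3*r^2 + 12*r + 1
(5) = 0.9*s + 1.22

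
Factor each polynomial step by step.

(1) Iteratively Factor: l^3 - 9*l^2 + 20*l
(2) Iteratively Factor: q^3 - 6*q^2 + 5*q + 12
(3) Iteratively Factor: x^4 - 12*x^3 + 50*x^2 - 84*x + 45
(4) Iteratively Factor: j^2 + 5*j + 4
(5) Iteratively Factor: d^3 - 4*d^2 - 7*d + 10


(1) = (l - 4)*(l^2 - 5*l) = l*(l - 4)*(l - 5)
(2) = (q - 3)*(q^2 - 3*q - 4) = (q - 3)*(q + 1)*(q - 4)
(3) = (x - 3)*(x^3 - 9*x^2 + 23*x - 15) = (x - 3)*(x - 1)*(x^2 - 8*x + 15) = (x - 3)^2*(x - 1)*(x - 5)
(4) = (j + 4)*(j + 1)
(5) = (d - 5)*(d^2 + d - 2) = (d - 5)*(d + 2)*(d - 1)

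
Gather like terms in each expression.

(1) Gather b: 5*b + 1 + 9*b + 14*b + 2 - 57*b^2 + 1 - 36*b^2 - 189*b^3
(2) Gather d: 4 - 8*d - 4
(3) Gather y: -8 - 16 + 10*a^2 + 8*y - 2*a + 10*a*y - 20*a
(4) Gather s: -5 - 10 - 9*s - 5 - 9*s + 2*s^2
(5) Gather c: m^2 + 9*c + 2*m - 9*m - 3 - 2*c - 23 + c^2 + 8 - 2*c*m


(1) = -189*b^3 - 93*b^2 + 28*b + 4
(2) = -8*d
(3) = 10*a^2 - 22*a + y*(10*a + 8) - 24
(4) = 2*s^2 - 18*s - 20
(5) = c^2 + c*(7 - 2*m) + m^2 - 7*m - 18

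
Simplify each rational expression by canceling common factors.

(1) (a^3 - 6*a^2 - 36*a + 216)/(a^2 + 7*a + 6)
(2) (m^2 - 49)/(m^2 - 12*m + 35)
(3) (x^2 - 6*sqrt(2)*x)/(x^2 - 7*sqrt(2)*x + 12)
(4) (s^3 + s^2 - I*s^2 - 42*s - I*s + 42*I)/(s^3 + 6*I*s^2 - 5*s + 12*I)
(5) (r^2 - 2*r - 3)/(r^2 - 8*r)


(1) = (a^2 - 12*a + 36)/(a + 1)
(2) = (m + 7)/(m - 5)
(3) = x/(x - sqrt(2))
(4) = (s^2 + s - 42)/(s^2 + 7*I*s - 12)
(5) = (r^2 - 2*r - 3)/(r^2 - 8*r)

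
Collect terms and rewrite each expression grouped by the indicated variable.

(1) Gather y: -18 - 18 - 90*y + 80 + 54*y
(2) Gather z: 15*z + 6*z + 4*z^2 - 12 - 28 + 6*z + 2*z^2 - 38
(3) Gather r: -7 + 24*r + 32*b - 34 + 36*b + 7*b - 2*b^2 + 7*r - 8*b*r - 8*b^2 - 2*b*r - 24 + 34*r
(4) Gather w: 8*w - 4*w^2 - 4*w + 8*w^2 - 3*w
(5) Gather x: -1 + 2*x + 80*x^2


(1) = 44 - 36*y
(2) = 6*z^2 + 27*z - 78
(3) = -10*b^2 + 75*b + r*(65 - 10*b) - 65
(4) = 4*w^2 + w
(5) = 80*x^2 + 2*x - 1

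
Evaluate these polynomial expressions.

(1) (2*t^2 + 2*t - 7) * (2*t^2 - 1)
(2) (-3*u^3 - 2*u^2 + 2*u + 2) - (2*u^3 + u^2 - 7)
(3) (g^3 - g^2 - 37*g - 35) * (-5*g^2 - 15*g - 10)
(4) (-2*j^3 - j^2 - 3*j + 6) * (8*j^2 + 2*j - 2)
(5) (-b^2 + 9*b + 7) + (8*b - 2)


(1) = 4*t^4 + 4*t^3 - 16*t^2 - 2*t + 7
(2) = -5*u^3 - 3*u^2 + 2*u + 9
(3) = -5*g^5 - 10*g^4 + 190*g^3 + 740*g^2 + 895*g + 350
(4) = -16*j^5 - 12*j^4 - 22*j^3 + 44*j^2 + 18*j - 12
(5) = -b^2 + 17*b + 5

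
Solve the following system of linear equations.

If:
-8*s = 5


Then:
s = -5/8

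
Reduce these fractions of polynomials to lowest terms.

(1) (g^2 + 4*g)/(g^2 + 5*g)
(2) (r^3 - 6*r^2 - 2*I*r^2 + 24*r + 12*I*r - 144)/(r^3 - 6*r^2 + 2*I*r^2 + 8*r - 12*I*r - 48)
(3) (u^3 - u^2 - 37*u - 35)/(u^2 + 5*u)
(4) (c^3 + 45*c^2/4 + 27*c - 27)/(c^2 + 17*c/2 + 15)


(1) = (g + 4)/(g + 5)
(2) = (r - 6*I)/(r - 2*I)
(3) = (u^2 - 6*u - 7)/u
(4) = (4*c^2 + 21*c - 18)/(4*c + 10)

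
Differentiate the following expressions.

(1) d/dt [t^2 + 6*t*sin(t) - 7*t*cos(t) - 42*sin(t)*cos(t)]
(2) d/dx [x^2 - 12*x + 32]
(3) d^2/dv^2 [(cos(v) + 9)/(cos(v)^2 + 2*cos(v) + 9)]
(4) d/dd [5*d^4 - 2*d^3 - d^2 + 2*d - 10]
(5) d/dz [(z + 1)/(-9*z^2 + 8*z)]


(1) = 7*t*sin(t) + 6*t*cos(t) + 2*t + 6*sin(t) - 7*cos(t) - 42*cos(2*t)
(2) = 2*x - 12
(3) = 2*(-9*(1 - cos(2*v))^2*cos(v) - 34*(1 - cos(2*v))^2 + 548*cos(v) + 584*cos(2*v) - 6*cos(3*v) + 2*cos(5*v) + 216)/(4*cos(v) + cos(2*v) + 19)^3
(4) = 20*d^3 - 6*d^2 - 2*d + 2
(5) = (9*z^2 + 18*z - 8)/(z^2*(81*z^2 - 144*z + 64))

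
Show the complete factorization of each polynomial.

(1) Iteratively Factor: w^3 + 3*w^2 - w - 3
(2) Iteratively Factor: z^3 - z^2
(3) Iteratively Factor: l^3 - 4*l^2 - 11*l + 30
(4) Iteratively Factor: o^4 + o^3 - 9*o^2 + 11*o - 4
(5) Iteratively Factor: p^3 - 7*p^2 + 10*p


(1) = (w + 3)*(w^2 - 1) = (w - 1)*(w + 3)*(w + 1)
(2) = (z)*(z^2 - z) = z*(z - 1)*(z)
(3) = (l + 3)*(l^2 - 7*l + 10) = (l - 2)*(l + 3)*(l - 5)
(4) = (o + 4)*(o^3 - 3*o^2 + 3*o - 1) = (o - 1)*(o + 4)*(o^2 - 2*o + 1) = (o - 1)^2*(o + 4)*(o - 1)
(5) = (p - 5)*(p^2 - 2*p) = (p - 5)*(p - 2)*(p)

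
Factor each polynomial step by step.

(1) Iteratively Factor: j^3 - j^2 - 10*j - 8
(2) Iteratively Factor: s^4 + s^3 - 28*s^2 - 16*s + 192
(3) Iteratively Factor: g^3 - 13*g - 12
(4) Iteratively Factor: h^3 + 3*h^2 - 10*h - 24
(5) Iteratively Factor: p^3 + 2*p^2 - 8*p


(1) = (j + 1)*(j^2 - 2*j - 8) = (j - 4)*(j + 1)*(j + 2)
(2) = (s + 4)*(s^3 - 3*s^2 - 16*s + 48) = (s - 3)*(s + 4)*(s^2 - 16) = (s - 3)*(s + 4)^2*(s - 4)
(3) = (g + 3)*(g^2 - 3*g - 4) = (g - 4)*(g + 3)*(g + 1)
(4) = (h - 3)*(h^2 + 6*h + 8) = (h - 3)*(h + 2)*(h + 4)
(5) = (p - 2)*(p^2 + 4*p) = p*(p - 2)*(p + 4)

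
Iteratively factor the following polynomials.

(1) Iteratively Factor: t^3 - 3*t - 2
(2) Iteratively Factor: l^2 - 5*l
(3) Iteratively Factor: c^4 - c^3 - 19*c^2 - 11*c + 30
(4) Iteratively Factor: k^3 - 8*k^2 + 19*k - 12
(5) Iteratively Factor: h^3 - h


(1) = (t - 2)*(t^2 + 2*t + 1) = (t - 2)*(t + 1)*(t + 1)
(2) = (l - 5)*(l)
(3) = (c + 2)*(c^3 - 3*c^2 - 13*c + 15) = (c - 5)*(c + 2)*(c^2 + 2*c - 3) = (c - 5)*(c - 1)*(c + 2)*(c + 3)
(4) = (k - 4)*(k^2 - 4*k + 3) = (k - 4)*(k - 3)*(k - 1)
(5) = (h - 1)*(h^2 + h) = (h - 1)*(h + 1)*(h)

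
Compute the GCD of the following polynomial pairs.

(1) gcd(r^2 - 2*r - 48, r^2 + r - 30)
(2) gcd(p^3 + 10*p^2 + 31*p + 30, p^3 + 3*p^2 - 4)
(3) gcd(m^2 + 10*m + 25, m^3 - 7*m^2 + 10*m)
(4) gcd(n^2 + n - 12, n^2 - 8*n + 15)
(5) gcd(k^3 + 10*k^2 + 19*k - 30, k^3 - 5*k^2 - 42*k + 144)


(1) = gcd((r - 8)*(r + 6), (r - 5)*(r + 6)) = r + 6
(2) = gcd((p + 2)*(p + 3)*(p + 5), (p - 1)*(p + 2)^2) = p + 2
(3) = gcd((m + 5)^2, m*(m - 5)*(m - 2)) = 1
(4) = gcd((n - 3)*(n + 4), (n - 5)*(n - 3)) = n - 3
(5) = k + 6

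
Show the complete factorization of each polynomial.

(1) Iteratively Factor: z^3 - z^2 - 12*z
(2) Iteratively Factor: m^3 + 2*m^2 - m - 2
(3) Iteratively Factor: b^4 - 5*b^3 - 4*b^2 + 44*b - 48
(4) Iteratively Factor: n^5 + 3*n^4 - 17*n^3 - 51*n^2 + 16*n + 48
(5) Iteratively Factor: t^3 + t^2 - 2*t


(1) = (z - 4)*(z^2 + 3*z) = (z - 4)*(z + 3)*(z)
(2) = (m + 2)*(m^2 - 1) = (m - 1)*(m + 2)*(m + 1)
(3) = (b - 2)*(b^3 - 3*b^2 - 10*b + 24) = (b - 2)^2*(b^2 - b - 12) = (b - 2)^2*(b + 3)*(b - 4)
(4) = (n - 1)*(n^4 + 4*n^3 - 13*n^2 - 64*n - 48) = (n - 1)*(n + 1)*(n^3 + 3*n^2 - 16*n - 48) = (n - 1)*(n + 1)*(n + 3)*(n^2 - 16) = (n - 4)*(n - 1)*(n + 1)*(n + 3)*(n + 4)
(5) = (t + 2)*(t^2 - t) = t*(t + 2)*(t - 1)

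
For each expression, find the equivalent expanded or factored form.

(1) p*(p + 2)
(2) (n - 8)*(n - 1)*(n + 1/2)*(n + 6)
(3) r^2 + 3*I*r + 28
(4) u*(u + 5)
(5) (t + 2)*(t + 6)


(1) = p^2 + 2*p
(2) = n^4 - 5*n^3/2 - 95*n^2/2 + 25*n + 24
(3) = (r - 4*I)*(r + 7*I)
(4) = u^2 + 5*u
(5) = t^2 + 8*t + 12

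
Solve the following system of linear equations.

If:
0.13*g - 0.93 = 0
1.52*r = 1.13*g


Then:
g = 7.15
r = 5.32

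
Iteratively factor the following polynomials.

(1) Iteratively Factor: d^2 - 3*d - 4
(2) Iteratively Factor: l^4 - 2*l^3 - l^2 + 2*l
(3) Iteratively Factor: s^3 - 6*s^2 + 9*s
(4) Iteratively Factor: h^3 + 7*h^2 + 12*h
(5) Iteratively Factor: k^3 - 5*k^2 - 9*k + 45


(1) = (d + 1)*(d - 4)
(2) = (l)*(l^3 - 2*l^2 - l + 2) = l*(l + 1)*(l^2 - 3*l + 2) = l*(l - 1)*(l + 1)*(l - 2)
(3) = (s - 3)*(s^2 - 3*s) = (s - 3)^2*(s)
(4) = (h + 4)*(h^2 + 3*h) = (h + 3)*(h + 4)*(h)
(5) = (k - 5)*(k^2 - 9) = (k - 5)*(k + 3)*(k - 3)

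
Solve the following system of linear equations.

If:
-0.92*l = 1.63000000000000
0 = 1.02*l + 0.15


Then:
No Solution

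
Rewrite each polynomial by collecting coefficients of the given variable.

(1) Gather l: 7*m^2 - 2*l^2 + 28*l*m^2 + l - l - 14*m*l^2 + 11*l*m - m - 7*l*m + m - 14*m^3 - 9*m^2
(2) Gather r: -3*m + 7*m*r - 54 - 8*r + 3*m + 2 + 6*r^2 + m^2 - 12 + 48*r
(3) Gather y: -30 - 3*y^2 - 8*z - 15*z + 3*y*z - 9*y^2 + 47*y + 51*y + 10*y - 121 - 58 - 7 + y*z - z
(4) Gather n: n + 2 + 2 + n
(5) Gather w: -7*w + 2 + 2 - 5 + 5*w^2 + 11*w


(1) = l^2*(-14*m - 2) + l*(28*m^2 + 4*m) - 14*m^3 - 2*m^2
(2) = m^2 + 6*r^2 + r*(7*m + 40) - 64
(3) = -12*y^2 + y*(4*z + 108) - 24*z - 216
(4) = 2*n + 4
(5) = 5*w^2 + 4*w - 1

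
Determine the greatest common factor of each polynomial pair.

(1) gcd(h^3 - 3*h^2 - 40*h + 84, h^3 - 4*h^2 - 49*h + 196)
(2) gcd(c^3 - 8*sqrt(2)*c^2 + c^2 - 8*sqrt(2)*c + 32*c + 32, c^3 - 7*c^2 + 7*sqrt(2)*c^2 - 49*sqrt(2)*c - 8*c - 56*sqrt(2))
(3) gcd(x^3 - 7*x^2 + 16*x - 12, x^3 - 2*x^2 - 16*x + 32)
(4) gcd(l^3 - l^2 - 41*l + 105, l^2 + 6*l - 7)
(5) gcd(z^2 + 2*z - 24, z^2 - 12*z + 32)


(1) = h - 7
(2) = gcd((c + 1)*(c - 4*sqrt(2))^2, (c - 8)*(c + 1)*(c + 7*sqrt(2))) = c + 1
(3) = x - 2
(4) = gcd((l - 5)*(l - 3)*(l + 7), (l - 1)*(l + 7)) = l + 7
(5) = gcd((z - 4)*(z + 6), (z - 8)*(z - 4)) = z - 4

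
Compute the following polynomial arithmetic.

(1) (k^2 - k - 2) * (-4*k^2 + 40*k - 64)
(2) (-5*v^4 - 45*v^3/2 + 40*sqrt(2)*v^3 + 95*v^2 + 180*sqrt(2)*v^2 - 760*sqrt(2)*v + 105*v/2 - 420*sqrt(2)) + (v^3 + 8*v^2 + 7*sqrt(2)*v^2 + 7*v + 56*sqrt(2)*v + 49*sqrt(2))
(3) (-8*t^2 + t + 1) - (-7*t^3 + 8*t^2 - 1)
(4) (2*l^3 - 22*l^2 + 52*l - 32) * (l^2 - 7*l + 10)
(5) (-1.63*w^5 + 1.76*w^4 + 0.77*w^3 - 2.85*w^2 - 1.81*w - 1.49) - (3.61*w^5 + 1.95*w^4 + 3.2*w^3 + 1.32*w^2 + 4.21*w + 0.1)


(1) = -4*k^4 + 44*k^3 - 96*k^2 - 16*k + 128
(2) = -5*v^4 - 43*v^3/2 + 40*sqrt(2)*v^3 + 103*v^2 + 187*sqrt(2)*v^2 - 704*sqrt(2)*v + 119*v/2 - 371*sqrt(2)
(3) = 7*t^3 - 16*t^2 + t + 2
(4) = 2*l^5 - 36*l^4 + 226*l^3 - 616*l^2 + 744*l - 320
(5) = -5.24*w^5 - 0.19*w^4 - 2.43*w^3 - 4.17*w^2 - 6.02*w - 1.59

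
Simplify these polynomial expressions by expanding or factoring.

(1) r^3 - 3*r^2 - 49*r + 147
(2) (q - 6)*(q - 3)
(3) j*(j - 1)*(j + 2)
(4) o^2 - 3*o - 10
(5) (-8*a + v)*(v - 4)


(1) = (r - 7)*(r - 3)*(r + 7)
(2) = q^2 - 9*q + 18
(3) = j^3 + j^2 - 2*j
(4) = (o - 5)*(o + 2)
(5) = -8*a*v + 32*a + v^2 - 4*v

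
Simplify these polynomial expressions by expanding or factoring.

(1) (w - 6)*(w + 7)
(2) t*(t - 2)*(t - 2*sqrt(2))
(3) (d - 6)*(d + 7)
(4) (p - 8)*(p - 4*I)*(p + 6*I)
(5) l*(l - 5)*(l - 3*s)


(1) = w^2 + w - 42
(2) = t^3 - 2*sqrt(2)*t^2 - 2*t^2 + 4*sqrt(2)*t
(3) = d^2 + d - 42
(4) = p^3 - 8*p^2 + 2*I*p^2 + 24*p - 16*I*p - 192
(5) = l^3 - 3*l^2*s - 5*l^2 + 15*l*s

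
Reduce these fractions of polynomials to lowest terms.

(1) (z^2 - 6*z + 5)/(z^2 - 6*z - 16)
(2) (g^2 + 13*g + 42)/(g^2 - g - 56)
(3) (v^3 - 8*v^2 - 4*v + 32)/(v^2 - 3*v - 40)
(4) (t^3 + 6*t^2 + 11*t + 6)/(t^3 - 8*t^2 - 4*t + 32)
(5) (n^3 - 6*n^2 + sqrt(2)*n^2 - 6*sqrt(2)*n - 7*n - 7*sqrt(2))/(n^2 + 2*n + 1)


(1) = (z^2 - 6*z + 5)/(z^2 - 6*z - 16)
(2) = (g + 6)/(g - 8)
(3) = (v^2 - 4)/(v + 5)
(4) = (t^2 + 4*t + 3)/(t^2 - 10*t + 16)
(5) = (n^2 + n*(-7 + sqrt(2)) - 7*sqrt(2))/(n + 1)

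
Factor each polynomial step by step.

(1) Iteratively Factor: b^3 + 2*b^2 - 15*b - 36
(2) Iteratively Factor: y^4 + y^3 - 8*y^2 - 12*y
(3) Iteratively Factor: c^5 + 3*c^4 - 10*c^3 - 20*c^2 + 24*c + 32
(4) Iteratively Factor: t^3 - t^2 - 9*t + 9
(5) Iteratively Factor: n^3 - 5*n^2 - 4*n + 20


(1) = (b + 3)*(b^2 - b - 12) = (b + 3)^2*(b - 4)
(2) = (y + 2)*(y^3 - y^2 - 6*y) = y*(y + 2)*(y^2 - y - 6) = y*(y + 2)^2*(y - 3)
(3) = (c + 4)*(c^4 - c^3 - 6*c^2 + 4*c + 8) = (c + 2)*(c + 4)*(c^3 - 3*c^2 + 4) = (c - 2)*(c + 2)*(c + 4)*(c^2 - c - 2) = (c - 2)*(c + 1)*(c + 2)*(c + 4)*(c - 2)
(4) = (t - 1)*(t^2 - 9) = (t - 3)*(t - 1)*(t + 3)
(5) = (n + 2)*(n^2 - 7*n + 10) = (n - 5)*(n + 2)*(n - 2)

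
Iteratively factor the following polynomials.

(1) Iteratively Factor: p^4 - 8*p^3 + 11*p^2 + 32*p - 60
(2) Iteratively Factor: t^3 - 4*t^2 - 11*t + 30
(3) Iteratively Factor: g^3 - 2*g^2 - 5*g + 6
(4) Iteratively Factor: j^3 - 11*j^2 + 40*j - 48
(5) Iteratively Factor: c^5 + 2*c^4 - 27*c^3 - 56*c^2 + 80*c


(1) = (p + 2)*(p^3 - 10*p^2 + 31*p - 30) = (p - 2)*(p + 2)*(p^2 - 8*p + 15) = (p - 3)*(p - 2)*(p + 2)*(p - 5)
(2) = (t - 2)*(t^2 - 2*t - 15) = (t - 2)*(t + 3)*(t - 5)
(3) = (g - 1)*(g^2 - g - 6) = (g - 3)*(g - 1)*(g + 2)
(4) = (j - 4)*(j^2 - 7*j + 12) = (j - 4)^2*(j - 3)
(5) = (c - 1)*(c^4 + 3*c^3 - 24*c^2 - 80*c) = c*(c - 1)*(c^3 + 3*c^2 - 24*c - 80) = c*(c - 5)*(c - 1)*(c^2 + 8*c + 16) = c*(c - 5)*(c - 1)*(c + 4)*(c + 4)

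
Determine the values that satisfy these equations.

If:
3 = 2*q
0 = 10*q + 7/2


Then:
No Solution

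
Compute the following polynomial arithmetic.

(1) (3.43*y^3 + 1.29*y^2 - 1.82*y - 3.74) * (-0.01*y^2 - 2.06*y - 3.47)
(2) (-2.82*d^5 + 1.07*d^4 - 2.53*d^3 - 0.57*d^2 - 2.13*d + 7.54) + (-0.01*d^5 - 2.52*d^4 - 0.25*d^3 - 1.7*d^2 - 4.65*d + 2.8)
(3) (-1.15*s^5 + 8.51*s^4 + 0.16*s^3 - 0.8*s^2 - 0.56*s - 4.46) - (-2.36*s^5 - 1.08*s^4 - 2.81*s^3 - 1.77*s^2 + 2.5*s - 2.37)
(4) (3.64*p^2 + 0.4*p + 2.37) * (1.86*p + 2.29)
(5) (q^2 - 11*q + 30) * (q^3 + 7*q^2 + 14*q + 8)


(1) = -0.0343*y^5 - 7.0787*y^4 - 14.5413*y^3 - 0.6897*y^2 + 14.0198*y + 12.9778
(2) = -2.83*d^5 - 1.45*d^4 - 2.78*d^3 - 2.27*d^2 - 6.78*d + 10.34
(3) = 1.21*s^5 + 9.59*s^4 + 2.97*s^3 + 0.97*s^2 - 3.06*s - 2.09
(4) = 6.7704*p^3 + 9.0796*p^2 + 5.3242*p + 5.4273
(5) = q^5 - 4*q^4 - 33*q^3 + 64*q^2 + 332*q + 240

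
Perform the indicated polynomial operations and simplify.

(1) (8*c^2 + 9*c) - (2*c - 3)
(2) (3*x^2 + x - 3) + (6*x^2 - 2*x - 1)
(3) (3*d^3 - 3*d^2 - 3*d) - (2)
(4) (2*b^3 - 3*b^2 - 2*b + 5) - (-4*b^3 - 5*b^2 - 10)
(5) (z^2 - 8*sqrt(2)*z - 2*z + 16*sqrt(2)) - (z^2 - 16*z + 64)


(1) = 8*c^2 + 7*c + 3
(2) = 9*x^2 - x - 4
(3) = 3*d^3 - 3*d^2 - 3*d - 2
(4) = 6*b^3 + 2*b^2 - 2*b + 15
(5) = -8*sqrt(2)*z + 14*z - 64 + 16*sqrt(2)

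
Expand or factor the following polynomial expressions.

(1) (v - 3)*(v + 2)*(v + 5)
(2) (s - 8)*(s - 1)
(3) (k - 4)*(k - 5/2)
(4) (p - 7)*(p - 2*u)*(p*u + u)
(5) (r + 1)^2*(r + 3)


(1) = v^3 + 4*v^2 - 11*v - 30
(2) = s^2 - 9*s + 8
(3) = k^2 - 13*k/2 + 10
(4) = p^3*u - 2*p^2*u^2 - 6*p^2*u + 12*p*u^2 - 7*p*u + 14*u^2
(5) = r^3 + 5*r^2 + 7*r + 3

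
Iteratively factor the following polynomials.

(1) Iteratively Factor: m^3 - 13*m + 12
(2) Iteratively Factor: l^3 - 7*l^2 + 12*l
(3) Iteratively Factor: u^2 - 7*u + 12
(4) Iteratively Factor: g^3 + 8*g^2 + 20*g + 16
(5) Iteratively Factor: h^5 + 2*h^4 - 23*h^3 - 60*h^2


(1) = (m + 4)*(m^2 - 4*m + 3) = (m - 1)*(m + 4)*(m - 3)
(2) = (l)*(l^2 - 7*l + 12) = l*(l - 4)*(l - 3)
(3) = (u - 3)*(u - 4)
(4) = (g + 2)*(g^2 + 6*g + 8) = (g + 2)*(g + 4)*(g + 2)
(5) = (h)*(h^4 + 2*h^3 - 23*h^2 - 60*h) = h*(h + 4)*(h^3 - 2*h^2 - 15*h) = h*(h - 5)*(h + 4)*(h^2 + 3*h) = h*(h - 5)*(h + 3)*(h + 4)*(h)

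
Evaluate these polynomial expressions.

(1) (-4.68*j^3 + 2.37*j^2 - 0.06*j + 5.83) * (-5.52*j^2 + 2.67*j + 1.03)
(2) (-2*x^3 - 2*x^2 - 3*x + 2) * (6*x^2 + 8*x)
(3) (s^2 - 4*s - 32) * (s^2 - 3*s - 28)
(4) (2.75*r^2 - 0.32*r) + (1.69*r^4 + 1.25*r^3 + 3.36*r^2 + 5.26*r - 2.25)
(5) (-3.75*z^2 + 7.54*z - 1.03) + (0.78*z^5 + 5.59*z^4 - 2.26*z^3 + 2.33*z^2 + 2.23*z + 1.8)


(1) = 25.8336*j^5 - 25.578*j^4 + 1.8387*j^3 - 29.9007*j^2 + 15.5043*j + 6.0049
(2) = -12*x^5 - 28*x^4 - 34*x^3 - 12*x^2 + 16*x
(3) = s^4 - 7*s^3 - 48*s^2 + 208*s + 896
(4) = 1.69*r^4 + 1.25*r^3 + 6.11*r^2 + 4.94*r - 2.25
(5) = 0.78*z^5 + 5.59*z^4 - 2.26*z^3 - 1.42*z^2 + 9.77*z + 0.77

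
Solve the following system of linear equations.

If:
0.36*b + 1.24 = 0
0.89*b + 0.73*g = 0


Then:
b = -3.44
g = 4.20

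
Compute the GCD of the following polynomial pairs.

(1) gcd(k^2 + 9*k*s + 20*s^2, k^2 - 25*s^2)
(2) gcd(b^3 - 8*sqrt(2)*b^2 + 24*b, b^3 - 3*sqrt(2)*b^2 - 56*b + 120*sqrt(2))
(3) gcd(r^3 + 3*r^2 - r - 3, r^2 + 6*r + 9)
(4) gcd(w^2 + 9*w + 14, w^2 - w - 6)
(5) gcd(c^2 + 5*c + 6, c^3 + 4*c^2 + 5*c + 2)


(1) = k + 5*s
(2) = gcd(b*(b - 6*sqrt(2))*(b - 2*sqrt(2)), (b - 6*sqrt(2))*(b - 2*sqrt(2))*(b + 5*sqrt(2))) = b^2 - 8*sqrt(2)*b + 24
(3) = gcd((r - 1)*(r + 1)*(r + 3), (r + 3)^2) = r + 3
(4) = w + 2
(5) = c + 2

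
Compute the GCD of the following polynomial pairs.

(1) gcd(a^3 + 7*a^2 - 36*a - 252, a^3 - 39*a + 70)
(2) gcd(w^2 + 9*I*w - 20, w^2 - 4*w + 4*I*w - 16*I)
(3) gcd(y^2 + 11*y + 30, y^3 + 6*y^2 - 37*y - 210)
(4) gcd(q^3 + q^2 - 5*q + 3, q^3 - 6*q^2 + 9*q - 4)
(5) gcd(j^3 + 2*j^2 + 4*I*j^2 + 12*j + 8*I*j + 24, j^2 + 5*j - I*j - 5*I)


(1) = gcd((a - 6)*(a + 6)*(a + 7), (a - 5)*(a - 2)*(a + 7)) = a + 7
(2) = w + 4*I
(3) = y + 5
(4) = q^2 - 2*q + 1
(5) = 1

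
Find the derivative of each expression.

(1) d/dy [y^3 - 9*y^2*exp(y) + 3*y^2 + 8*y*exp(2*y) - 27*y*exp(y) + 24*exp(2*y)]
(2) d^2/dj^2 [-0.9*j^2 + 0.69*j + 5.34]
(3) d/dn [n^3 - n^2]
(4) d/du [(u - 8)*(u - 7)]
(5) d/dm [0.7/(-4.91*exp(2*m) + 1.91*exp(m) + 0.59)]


(1) = -9*y^2*exp(y) + 3*y^2 + 16*y*exp(2*y) - 45*y*exp(y) + 6*y + 56*exp(2*y) - 27*exp(y)
(2) = -1.80000000000000
(3) = n*(3*n - 2)
(4) = 2*u - 15
(5) = (6.874*exp(m) - 1.337)*exp(m)/(-4.91*exp(2*m) + 1.91*exp(m) + 0.59)^2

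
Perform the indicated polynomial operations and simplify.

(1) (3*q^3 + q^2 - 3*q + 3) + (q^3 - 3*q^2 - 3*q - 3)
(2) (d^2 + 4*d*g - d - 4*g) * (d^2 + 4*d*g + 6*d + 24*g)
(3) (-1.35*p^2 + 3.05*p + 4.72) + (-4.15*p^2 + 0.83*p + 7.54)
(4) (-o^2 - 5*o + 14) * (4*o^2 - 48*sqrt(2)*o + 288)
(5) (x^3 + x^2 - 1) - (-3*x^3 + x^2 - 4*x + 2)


(1) = 4*q^3 - 2*q^2 - 6*q
(2) = d^4 + 8*d^3*g + 5*d^3 + 16*d^2*g^2 + 40*d^2*g - 6*d^2 + 80*d*g^2 - 48*d*g - 96*g^2
(3) = -5.5*p^2 + 3.88*p + 12.26
(4) = -4*o^4 - 20*o^3 + 48*sqrt(2)*o^3 - 232*o^2 + 240*sqrt(2)*o^2 - 1440*o - 672*sqrt(2)*o + 4032
(5) = 4*x^3 + 4*x - 3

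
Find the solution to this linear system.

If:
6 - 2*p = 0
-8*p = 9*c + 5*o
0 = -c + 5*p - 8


Then:
c = 7
o = -87/5
p = 3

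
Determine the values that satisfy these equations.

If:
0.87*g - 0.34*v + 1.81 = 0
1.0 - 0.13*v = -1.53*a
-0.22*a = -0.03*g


Then:
a = 0.34
g = 2.48
v = 11.68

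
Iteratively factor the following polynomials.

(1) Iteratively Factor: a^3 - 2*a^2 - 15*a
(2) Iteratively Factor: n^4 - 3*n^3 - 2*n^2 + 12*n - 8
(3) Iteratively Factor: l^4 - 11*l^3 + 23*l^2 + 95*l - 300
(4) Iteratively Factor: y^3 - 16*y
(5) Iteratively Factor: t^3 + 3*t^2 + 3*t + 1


(1) = (a - 5)*(a^2 + 3*a) = a*(a - 5)*(a + 3)
(2) = (n + 2)*(n^3 - 5*n^2 + 8*n - 4) = (n - 1)*(n + 2)*(n^2 - 4*n + 4) = (n - 2)*(n - 1)*(n + 2)*(n - 2)
(3) = (l + 3)*(l^3 - 14*l^2 + 65*l - 100) = (l - 4)*(l + 3)*(l^2 - 10*l + 25) = (l - 5)*(l - 4)*(l + 3)*(l - 5)
(4) = (y)*(y^2 - 16) = y*(y - 4)*(y + 4)
(5) = (t + 1)*(t^2 + 2*t + 1) = (t + 1)^2*(t + 1)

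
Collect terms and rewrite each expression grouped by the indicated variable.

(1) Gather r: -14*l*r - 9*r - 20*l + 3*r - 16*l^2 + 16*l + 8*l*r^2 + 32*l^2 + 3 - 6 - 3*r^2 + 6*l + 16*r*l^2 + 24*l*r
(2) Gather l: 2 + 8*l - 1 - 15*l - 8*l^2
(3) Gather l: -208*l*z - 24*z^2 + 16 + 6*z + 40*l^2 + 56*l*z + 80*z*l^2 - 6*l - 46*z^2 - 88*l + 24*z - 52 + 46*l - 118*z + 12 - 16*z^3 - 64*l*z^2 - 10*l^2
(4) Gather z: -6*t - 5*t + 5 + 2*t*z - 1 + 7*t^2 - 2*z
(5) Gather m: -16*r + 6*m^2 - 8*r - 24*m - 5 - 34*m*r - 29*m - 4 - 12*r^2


(1) = 16*l^2 + 2*l + r^2*(8*l - 3) + r*(16*l^2 + 10*l - 6) - 3
(2) = -8*l^2 - 7*l + 1
(3) = l^2*(80*z + 30) + l*(-64*z^2 - 152*z - 48) - 16*z^3 - 70*z^2 - 88*z - 24
(4) = 7*t^2 - 11*t + z*(2*t - 2) + 4
(5) = 6*m^2 + m*(-34*r - 53) - 12*r^2 - 24*r - 9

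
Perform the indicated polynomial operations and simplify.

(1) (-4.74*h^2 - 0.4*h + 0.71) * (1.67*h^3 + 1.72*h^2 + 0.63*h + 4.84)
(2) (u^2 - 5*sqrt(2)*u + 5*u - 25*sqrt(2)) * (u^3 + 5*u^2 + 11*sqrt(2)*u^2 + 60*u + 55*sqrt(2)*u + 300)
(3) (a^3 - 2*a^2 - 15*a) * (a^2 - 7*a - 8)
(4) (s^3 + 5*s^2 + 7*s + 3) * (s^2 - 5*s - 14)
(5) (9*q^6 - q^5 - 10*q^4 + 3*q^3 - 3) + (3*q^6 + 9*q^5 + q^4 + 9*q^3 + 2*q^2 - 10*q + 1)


(1) = -7.9158*h^5 - 8.8208*h^4 - 2.4885*h^3 - 21.9724*h^2 - 1.4887*h + 3.4364
(2) = u^5 + 6*sqrt(2)*u^4 + 10*u^4 - 25*u^3 + 60*sqrt(2)*u^3 - 500*u^2 - 150*sqrt(2)*u^2 - 3000*sqrt(2)*u - 1250*u - 7500*sqrt(2)
(3) = a^5 - 9*a^4 - 9*a^3 + 121*a^2 + 120*a
(4) = s^5 - 32*s^3 - 102*s^2 - 113*s - 42
(5) = 12*q^6 + 8*q^5 - 9*q^4 + 12*q^3 + 2*q^2 - 10*q - 2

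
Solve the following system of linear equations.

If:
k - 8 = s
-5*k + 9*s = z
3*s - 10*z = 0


Then:
k = 696/37
s = 400/37
z = 120/37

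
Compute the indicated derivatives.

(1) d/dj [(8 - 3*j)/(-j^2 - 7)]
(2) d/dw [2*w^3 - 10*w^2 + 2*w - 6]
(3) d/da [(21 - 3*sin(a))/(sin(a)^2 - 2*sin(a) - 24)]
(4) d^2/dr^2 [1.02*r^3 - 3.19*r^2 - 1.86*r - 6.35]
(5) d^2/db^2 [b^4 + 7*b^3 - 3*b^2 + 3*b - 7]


(1) = (-3*j^2 + 16*j + 21)/(j^4 + 14*j^2 + 49)
(2) = 6*w^2 - 20*w + 2
(3) = 3*(sin(a)^2 - 14*sin(a) + 38)*cos(a)/((sin(a) - 6)^2*(sin(a) + 4)^2)
(4) = 6.12*r - 6.38
(5) = 12*b^2 + 42*b - 6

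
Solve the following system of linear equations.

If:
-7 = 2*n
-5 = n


Then:
No Solution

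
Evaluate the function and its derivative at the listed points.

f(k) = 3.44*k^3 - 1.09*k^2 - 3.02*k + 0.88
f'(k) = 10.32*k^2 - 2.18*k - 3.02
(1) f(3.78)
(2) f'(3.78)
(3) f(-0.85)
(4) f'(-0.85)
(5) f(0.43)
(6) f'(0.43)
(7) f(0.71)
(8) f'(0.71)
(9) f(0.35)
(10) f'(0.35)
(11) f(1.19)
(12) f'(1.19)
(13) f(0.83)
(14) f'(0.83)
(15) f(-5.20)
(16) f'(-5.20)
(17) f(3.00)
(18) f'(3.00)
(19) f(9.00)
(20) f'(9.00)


(1) = 159.68
(2) = 136.20
(3) = 0.55
(4) = 6.29
(5) = -0.35
(6) = -2.05
(7) = -0.58
(8) = 0.63
(9) = -0.16
(10) = -2.52
(11) = 1.54
(12) = 9.00
(13) = -0.41
(14) = 2.28
(15) = -496.58
(16) = 287.37
(17) = 74.89
(18) = 83.32
(19) = 2393.17
(20) = 813.28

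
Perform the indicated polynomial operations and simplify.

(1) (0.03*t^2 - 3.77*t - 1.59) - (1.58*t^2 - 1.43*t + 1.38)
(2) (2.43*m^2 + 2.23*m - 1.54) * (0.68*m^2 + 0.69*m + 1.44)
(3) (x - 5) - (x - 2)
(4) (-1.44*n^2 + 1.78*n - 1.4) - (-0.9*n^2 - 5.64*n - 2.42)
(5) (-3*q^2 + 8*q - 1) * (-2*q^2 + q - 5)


(1) = -1.55*t^2 - 2.34*t - 2.97
(2) = 1.6524*m^4 + 3.1931*m^3 + 3.9907*m^2 + 2.1486*m - 2.2176
(3) = -3
(4) = -0.54*n^2 + 7.42*n + 1.02
(5) = 6*q^4 - 19*q^3 + 25*q^2 - 41*q + 5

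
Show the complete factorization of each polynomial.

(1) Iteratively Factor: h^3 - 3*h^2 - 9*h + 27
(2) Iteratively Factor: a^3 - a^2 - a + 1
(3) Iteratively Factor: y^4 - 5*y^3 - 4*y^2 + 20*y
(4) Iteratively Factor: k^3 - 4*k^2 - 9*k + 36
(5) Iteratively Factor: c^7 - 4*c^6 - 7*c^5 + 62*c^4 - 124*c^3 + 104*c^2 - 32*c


(1) = (h + 3)*(h^2 - 6*h + 9) = (h - 3)*(h + 3)*(h - 3)
(2) = (a - 1)*(a^2 - 1) = (a - 1)^2*(a + 1)
(3) = (y - 5)*(y^3 - 4*y) = (y - 5)*(y + 2)*(y^2 - 2*y) = y*(y - 5)*(y + 2)*(y - 2)
(4) = (k + 3)*(k^2 - 7*k + 12) = (k - 4)*(k + 3)*(k - 3)
(5) = (c)*(c^6 - 4*c^5 - 7*c^4 + 62*c^3 - 124*c^2 + 104*c - 32) = c*(c - 2)*(c^5 - 2*c^4 - 11*c^3 + 40*c^2 - 44*c + 16) = c*(c - 2)*(c + 4)*(c^4 - 6*c^3 + 13*c^2 - 12*c + 4) = c*(c - 2)*(c - 1)*(c + 4)*(c^3 - 5*c^2 + 8*c - 4) = c*(c - 2)*(c - 1)^2*(c + 4)*(c^2 - 4*c + 4) = c*(c - 2)^2*(c - 1)^2*(c + 4)*(c - 2)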